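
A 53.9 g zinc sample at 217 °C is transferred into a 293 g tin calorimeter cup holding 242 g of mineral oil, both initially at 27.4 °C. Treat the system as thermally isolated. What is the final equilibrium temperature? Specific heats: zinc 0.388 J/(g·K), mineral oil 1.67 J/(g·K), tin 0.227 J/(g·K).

T_f ≈ 35.5 °C

Taking heat into each body as positive, Σ m c ΔT = 0:
53.9*0.388*(T − 217) + 242*1.67*(T − 27.4) + 293*0.227*(T − 27.4) = 0
20.91(T − 217) + 404.14(T − 27.4) + 66.51(T − 27.4) = 0
491.56 T = 17434
T ≈ 35.47 °C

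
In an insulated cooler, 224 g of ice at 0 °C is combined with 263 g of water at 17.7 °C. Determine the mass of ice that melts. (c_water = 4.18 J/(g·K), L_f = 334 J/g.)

Heat available from the water dropping to 0 °C: 263×4.18×17.7 = 19458 J.
Fully melting the ice requires m_ice L_f = 224×334 = 74816 J.
19458 J < 74816 J, so only part of the ice melts and the system sits at 0 °C.
m_melted×334 = 19458  ⇒  m_melted ≈ 58.26 g.

m_melted ≈ 58.3 g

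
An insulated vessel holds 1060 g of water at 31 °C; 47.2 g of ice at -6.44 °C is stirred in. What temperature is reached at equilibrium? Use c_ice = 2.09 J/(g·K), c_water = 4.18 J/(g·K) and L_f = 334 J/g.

Energy conservation, ΣQ = 0:
warm ice to 0 °C: 47.2·2.09·(0 − (-6.44)) = 635.29
  melt ice: 47.2·334 = 15765
  warm the meltwater: 197.3 T
  water cools: 1060·4.18·(T − 31) = 4430.8(T − 31)
4628.1 T = 137355 − 16400 = 120955
T ≈ 26.13 °C — above 0 °C, consistent with complete melting.

T_f ≈ 26.1 °C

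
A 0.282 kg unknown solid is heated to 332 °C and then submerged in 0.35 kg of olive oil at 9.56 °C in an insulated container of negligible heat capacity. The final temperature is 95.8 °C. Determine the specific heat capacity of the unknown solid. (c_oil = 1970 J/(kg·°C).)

c ≈ 893 J/(kg·°C)

m_s c (T_s − T_f) = m_oil c_oil (T_f − T_0):
0.282·c·(332 − 95.8) = 0.35·1970·(95.8 − 9.56)
66.61 c = 59462  ⇒  c ≈ 892.7 J/(kg·°C)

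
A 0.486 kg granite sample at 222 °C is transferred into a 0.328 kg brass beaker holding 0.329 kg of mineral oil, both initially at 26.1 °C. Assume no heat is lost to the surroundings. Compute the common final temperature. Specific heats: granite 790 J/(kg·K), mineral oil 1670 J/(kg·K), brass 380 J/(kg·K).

T_f ≈ 97.2 °C

T_f = Σ m_i c_i T_i / Σ m_i c_i:
T_f = (383.94×222 + 549.43×26.1 + 124.64×26.1) / (383.94 + 549.43 + 124.64)
    = 102828 / 1058 ≈ 97.19 °C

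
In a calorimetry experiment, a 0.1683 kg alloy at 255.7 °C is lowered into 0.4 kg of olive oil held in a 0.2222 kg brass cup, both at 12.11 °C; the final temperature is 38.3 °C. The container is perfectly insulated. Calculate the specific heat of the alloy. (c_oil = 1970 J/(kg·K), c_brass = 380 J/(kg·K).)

c ≈ 624 J/(kg·K)

Setting the total heat transfer to zero:
0.1683·c·(38.3 − 255.7) + 0.4·1970·(38.3 − 12.11) + 0.2222·380·(38.3 − 12.11) = 0
-36.59 c = -22849
c = -22849/-36.59 ≈ 624.5 J/(kg·K)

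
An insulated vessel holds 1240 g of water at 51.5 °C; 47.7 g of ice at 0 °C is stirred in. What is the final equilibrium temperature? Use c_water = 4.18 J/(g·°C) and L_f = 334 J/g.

T_f ≈ 46.6 °C

Setting the total heat transfer to zero:
fusion: m_ice L_f = 47.7·334 = 15932
  warm the meltwater: 199.39 T
  water cools: 1240·4.18·(T − 51.5) = 5183.2(T − 51.5)
5382.6 T = 266935 − 15932 = 251003
T ≈ 46.63 °C (positive, so assuming full melt was valid).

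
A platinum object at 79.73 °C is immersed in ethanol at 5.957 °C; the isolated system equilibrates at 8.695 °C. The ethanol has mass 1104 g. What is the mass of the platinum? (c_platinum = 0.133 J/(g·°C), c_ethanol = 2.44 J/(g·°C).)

Heat lost by the platinum = heat gained by the ethanol:
m·0.133·(79.73 − 8.695) = 1104·2.44·(8.695 − 5.957)
9.448 m = 7375.5  ⇒  m ≈ 780.7 g

m ≈ 781 g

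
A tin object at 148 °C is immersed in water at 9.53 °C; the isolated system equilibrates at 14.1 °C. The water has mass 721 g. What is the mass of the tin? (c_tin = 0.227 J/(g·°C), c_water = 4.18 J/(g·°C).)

m ≈ 453 g

Heat lost by the tin = heat gained by the water:
m·0.227·(148 − 14.1) = 721·4.18·(14.1 − 9.53)
30.4 m = 13773  ⇒  m ≈ 453.1 g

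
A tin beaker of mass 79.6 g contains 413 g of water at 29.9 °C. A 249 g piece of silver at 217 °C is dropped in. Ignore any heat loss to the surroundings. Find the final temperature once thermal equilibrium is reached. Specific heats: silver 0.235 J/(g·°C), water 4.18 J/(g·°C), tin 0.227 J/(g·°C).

T_f ≈ 36.0 °C

With ΣQ=0 the equilibrium temperature is the m·c-weighted mean:
T_f = (58.51*217 + 1726.3*29.9 + 18.07*29.9) / (58.51 + 1726.3 + 18.07)
    = 64856 / 1802.9 ≈ 35.97 °C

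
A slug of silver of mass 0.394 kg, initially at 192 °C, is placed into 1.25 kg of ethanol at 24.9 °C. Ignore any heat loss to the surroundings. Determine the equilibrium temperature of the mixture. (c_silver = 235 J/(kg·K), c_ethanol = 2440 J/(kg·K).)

T_f ≈ 29.8 °C

Heat gained plus heat lost sum to zero:
0.394*235*(T − 192) + 1.25*2440*(T − 24.9) = 0
92.59(T − 192) + 3050(T − 24.9) = 0
(92.59 + 3050) T = 92.59*192 + 3050*24.9
T = 93722/3142.6 ≈ 29.82 °C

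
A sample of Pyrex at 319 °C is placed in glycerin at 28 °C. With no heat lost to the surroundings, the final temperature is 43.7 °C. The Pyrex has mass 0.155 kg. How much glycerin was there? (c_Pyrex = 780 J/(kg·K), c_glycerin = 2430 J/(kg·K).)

m ≈ 0.872 kg

Taking heat into each body as positive, Σ m c ΔT = 0:
0.155·780·(43.7 − 319) + m·2430·(43.7 − 28) = 0
38151 m = 33284
m = 33284/38151 ≈ 0.8724 kg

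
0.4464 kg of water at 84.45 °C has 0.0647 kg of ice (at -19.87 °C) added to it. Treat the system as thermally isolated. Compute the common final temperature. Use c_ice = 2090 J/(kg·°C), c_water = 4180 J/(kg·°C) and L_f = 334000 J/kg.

T_f ≈ 62.4 °C

Energy balance with sensible and latent terms:
ice -19.87→0 °C: 0.0647·2090·19.87 = 2686.9; fusion: m_ice L_f = 0.0647·334000 = 21610; warm the meltwater: 270.45 T; water cools: 0.4464·4180·(T − 84.45) = 1866(T − 84.45)
2136.4 T = 157580 − 24297 = 133283
T ≈ 62.39 °C — above 0 °C, consistent with complete melting.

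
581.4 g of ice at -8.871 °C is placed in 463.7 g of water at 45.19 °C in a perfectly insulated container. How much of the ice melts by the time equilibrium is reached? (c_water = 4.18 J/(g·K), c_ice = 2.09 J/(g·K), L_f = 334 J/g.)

Water can give up m c ΔT = 463.7·4.18·45.19 = 87590 J before reaching 0 °C.
Of that, 581.4·2.09·8.871 = 10779 J goes to bring the ice to 0 °C, leaving 76811 J.
Melting all 581.4 g of ice would need 581.4·334 = 194188 J.
Since 76811 < 194188 J, not all the ice melts; equilibrium is at 0 °C.
Mass melted = 76811/334 ≈ 230 g.

m_melted ≈ 230 g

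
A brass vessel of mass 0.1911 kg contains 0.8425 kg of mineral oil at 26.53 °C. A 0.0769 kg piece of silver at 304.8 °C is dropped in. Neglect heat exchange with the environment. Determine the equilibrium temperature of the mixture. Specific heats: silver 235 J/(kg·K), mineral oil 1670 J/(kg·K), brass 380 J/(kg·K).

T_f ≈ 29.9 °C

Net heat exchanged in the isolated system is zero:
0.0769·235·(T − 304.8) + 0.8425·1670·(T − 26.53) + 0.1911·380·(T − 26.53) = 0
18.07(T − 304.8) + 1407(T − 26.53) + 72.62(T − 26.53) = 0
1497.7 T = 44762
T ≈ 29.89 °C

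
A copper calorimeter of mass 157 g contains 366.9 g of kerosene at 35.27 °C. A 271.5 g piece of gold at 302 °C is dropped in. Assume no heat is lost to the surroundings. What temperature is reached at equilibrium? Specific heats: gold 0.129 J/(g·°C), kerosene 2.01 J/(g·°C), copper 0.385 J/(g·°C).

T_f is the heat-capacity-weighted average of the initial temperatures:
T_f = (35.02·302 + 737.47·35.27 + 60.45·35.27) / (35.02 + 737.47 + 60.45)
    = 38720 / 832.94 ≈ 46.49 °C

T_f ≈ 46.5 °C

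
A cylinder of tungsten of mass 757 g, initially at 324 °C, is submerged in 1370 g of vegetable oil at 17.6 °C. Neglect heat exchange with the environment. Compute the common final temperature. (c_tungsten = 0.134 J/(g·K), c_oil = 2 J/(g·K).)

Heat gained plus heat lost sum to zero:
757*0.134*(T − 324) + 1370*2*(T − 17.6) = 0
101.44(T − 324) + 2740(T − 17.6) = 0
(101.44 + 2740) T = 101.44*324 + 2740*17.6
T = 81090 / 2841.4 = 28.5 °C

T_f ≈ 28.5 °C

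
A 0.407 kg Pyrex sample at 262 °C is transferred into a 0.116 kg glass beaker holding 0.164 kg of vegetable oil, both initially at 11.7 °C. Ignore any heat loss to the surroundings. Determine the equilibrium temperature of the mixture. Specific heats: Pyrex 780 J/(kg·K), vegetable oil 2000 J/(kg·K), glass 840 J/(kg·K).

Net heat exchanged in the isolated system is zero:
0.407×780×(T − 262) + 0.164×2000×(T − 11.7) + 0.116×840×(T − 11.7) = 0
(317.46 + 328 + 97.44) T = 317.46×262 + 328×11.7 + 97.44×11.7
T = 88152/742.9 ≈ 118.66 °C

T_f ≈ 118.7 °C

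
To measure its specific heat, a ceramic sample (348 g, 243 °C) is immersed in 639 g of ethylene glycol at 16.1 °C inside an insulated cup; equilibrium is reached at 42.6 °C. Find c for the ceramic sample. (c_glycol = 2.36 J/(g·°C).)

c ≈ 0.573 J/(g·°C)

Heat lost by the ceramic sample = heat gained by the glycol:
348×c×(243 − 42.6) = 639×2.36×(42.6 − 16.1)
69739 c = 39963  ⇒  c ≈ 0.573 J/(g·°C)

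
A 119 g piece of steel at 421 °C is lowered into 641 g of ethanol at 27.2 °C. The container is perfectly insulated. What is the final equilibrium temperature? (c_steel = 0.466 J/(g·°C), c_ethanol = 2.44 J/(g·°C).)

Heat lost by the steel equals heat gained by the ethanol:
119·0.466·(421 − T) = 641·2.44·(T − 27.2)
55.45(421 − T) = 1564(T − 27.2)
1619.5 T = 65888  ⇒  T ≈ 40.68 °C

T_f ≈ 40.7 °C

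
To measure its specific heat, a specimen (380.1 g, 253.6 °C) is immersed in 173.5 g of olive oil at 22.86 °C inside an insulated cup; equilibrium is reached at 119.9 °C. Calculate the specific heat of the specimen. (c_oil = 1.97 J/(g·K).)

Heat lost by the specimen = heat gained by the oil:
380.1·c·(253.6 − 119.9) = 173.5·1.97·(119.9 − 22.86)
50819 c = 33168  ⇒  c ≈ 0.6527 J/(g·K)

c ≈ 0.653 J/(g·K)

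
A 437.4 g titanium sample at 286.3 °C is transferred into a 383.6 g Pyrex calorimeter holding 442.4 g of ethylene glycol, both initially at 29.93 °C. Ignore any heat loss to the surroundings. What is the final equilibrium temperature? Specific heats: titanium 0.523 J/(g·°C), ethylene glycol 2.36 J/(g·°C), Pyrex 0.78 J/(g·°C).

Setting the total heat transfer to zero:
437.4·0.523·(T − 286.3) + 442.4·2.36·(T − 29.93) + 383.6·0.78·(T − 29.93) = 0
228.76(T − 286.3) + 1044.1(T − 29.93) + 299.21(T − 29.93) = 0
(228.76 + 1044.1 + 299.21) T = 228.76·286.3 + 1044.1·29.93 + 299.21·29.93
T ≈ 67.24 °C

T_f ≈ 67.2 °C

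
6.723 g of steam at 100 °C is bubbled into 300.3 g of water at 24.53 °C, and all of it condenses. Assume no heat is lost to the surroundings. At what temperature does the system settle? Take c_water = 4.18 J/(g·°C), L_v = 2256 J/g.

Conservation of energy gives ΣQ = 0:
condense steam: −6.723×2256 = −15167; condensed water 100 °C→T: 28.1(T − 100); water warms: 300.3×4.18×(T − 24.53) = 1255.3(T − 24.53)
1283.4 T = 15167 + 2810.2 + 30791 = 48769
T ≈ 38.00 °C (< 100 °C, so full condensation is consistent).

T_f ≈ 38.0 °C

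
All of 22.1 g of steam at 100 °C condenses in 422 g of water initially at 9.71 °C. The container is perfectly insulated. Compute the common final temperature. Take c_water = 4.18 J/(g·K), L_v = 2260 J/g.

Conservation of energy gives ΣQ = 0:
condense steam: −22.1×2260 = −49946; condensate cools 100→T: 22.1×4.18×(T − 100) = 92.38(T − 100); original water: 1764(T − 9.71)
1856.3 T = 49946 + 9237.8 + 17128 = 76312
T ≈ 41.11 °C (< 100 °C, so full condensation is consistent).

T_f ≈ 41.1 °C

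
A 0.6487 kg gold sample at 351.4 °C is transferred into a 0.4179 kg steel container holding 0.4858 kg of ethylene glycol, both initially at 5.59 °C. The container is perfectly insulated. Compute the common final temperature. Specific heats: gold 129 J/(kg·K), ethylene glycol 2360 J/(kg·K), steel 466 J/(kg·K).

T_f ≈ 25.9 °C

T_f = Σ m_i c_i T_i / Σ m_i c_i:
T_f = (83.68*351.4 + 1146.5*5.59 + 194.74*5.59) / (83.68 + 1146.5 + 194.74)
    = 36903 / 1424.9 ≈ 25.90 °C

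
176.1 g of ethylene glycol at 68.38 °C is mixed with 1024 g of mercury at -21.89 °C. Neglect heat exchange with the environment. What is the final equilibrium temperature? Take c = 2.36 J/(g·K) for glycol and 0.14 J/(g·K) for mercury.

T_f ≈ 45.2 °C

Heat lost by the glycol equals heat gained by the mercury:
176.1×2.36×(68.38 − T) = 1024×0.14×(T − (-21.89))
415.6(68.38 − T) = 143.36(T − (-21.89))
558.96 T = 25280  ⇒  T ≈ 45.23 °C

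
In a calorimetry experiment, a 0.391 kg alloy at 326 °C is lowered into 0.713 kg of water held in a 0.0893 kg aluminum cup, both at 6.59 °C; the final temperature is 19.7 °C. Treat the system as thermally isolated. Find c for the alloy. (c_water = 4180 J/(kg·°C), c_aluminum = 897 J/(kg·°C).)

c ≈ 335 J/(kg·°C)

Net heat exchanged in the isolated system is zero:
0.391·c·(19.7 − 326) + 0.713·4180·(19.7 − 6.59) + 0.0893·897·(19.7 − 6.59) = 0
-119.76 c = -40122
c = -40122/-119.76 ≈ 335 J/(kg·°C)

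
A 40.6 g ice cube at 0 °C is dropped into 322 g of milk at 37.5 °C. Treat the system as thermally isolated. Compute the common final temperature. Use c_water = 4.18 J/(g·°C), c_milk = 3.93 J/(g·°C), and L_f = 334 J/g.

T_f ≈ 23.6 °C

Energy conservation, ΣQ = 0:
melt ice: 40.6×334 = 13560; meltwater 0→T: 40.6×4.18×T = 169.71 T; milk cools: 322×3.93×(T − 37.5) = 1265.5(T − 37.5)
1435.2 T = 47455 − 13560 = 33894
T ≈ 23.62 °C — above 0 °C, consistent with complete melting.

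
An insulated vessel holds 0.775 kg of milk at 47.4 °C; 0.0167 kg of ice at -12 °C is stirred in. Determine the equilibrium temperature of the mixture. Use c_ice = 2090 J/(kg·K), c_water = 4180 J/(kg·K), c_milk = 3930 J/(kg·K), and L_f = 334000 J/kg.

Energy balance with sensible and latent terms:
warm ice to 0 °C: 0.0167×2090×(0 − (-12)) = 418.84; latent heat to melt: 0.0167×334000 = 5577.8; meltwater 0→T: 0.0167×4180×T = 69.81 T; milk cools: 0.775×3930×(T − 47.4) = 3045.8(T − 47.4)
3115.6 T = 144369 − 5996.6 = 138372
T ≈ 44.41 °C. Since T > 0 °C, the all-ice-melts assumption holds.

T_f ≈ 44.4 °C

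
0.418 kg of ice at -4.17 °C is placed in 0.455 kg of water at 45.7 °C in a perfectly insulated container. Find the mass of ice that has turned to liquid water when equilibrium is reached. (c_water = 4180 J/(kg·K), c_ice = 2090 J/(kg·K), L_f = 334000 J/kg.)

Cooling the water to 0 °C releases 0.455·4180·45.7 = 86917 J.
Of that, 0.418·2090·4.17 = 3643 J goes to bring the ice to 0 °C, leaving 83274 J.
To melt every bit of ice: 0.418·334000 = 139612 J.
Since 83274 < 139612 J, not all the ice melts; equilibrium is at 0 °C.
m_melt = 83274 / L_f = 0.2493 kg.

m_melted ≈ 0.249 kg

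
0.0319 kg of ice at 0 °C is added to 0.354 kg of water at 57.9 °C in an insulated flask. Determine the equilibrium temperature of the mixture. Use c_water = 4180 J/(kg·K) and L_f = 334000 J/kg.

Heat gained plus heat lost sum to zero:
melt ice: 0.0319·334000 = 10655; meltwater 0→T: 0.0319·4180·T = 133.34 T; water cools: 0.354·4180·(T − 57.9) = 1479.7(T − 57.9)
1613.1 T = 85676 − 10655 = 75021
T ≈ 46.51 °C. Since T > 0 °C, the all-ice-melts assumption holds.

T_f ≈ 46.5 °C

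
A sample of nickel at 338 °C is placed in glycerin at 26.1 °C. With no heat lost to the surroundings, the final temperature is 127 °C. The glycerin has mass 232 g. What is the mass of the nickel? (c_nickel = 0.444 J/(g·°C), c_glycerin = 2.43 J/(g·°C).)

m ≈ 607 g

Heat lost by the nickel = heat gained by the glycerin:
m·0.444·(338 − 127) = 232·2.43·(127 − 26.1)
93.68 m = 56883  ⇒  m ≈ 607.2 g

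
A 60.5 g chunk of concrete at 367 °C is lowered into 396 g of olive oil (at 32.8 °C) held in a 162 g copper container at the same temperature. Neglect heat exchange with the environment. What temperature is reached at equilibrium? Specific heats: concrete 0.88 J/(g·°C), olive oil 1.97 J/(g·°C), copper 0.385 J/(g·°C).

T_f ≈ 52.7 °C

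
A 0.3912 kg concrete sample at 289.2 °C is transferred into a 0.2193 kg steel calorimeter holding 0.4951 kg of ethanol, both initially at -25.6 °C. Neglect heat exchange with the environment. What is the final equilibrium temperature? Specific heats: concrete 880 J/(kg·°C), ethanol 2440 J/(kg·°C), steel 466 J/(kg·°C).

T_f ≈ 39.9 °C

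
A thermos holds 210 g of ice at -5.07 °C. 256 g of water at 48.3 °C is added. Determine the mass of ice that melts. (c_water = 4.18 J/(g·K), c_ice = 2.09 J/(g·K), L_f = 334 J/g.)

m_melted ≈ 148 g

Heat available from the water dropping to 0 °C: 256·4.18·48.3 = 51685 J.
Of that, 210·2.09·5.07 = 2225.2 J goes to bring the ice to 0 °C, leaving 49460 J.
To melt every bit of ice: 210·334 = 70140 J.
That's not enough to melt it all — equilibrium is at 0 °C with ice remaining.
Mass melted = 49460/334 ≈ 148.1 g.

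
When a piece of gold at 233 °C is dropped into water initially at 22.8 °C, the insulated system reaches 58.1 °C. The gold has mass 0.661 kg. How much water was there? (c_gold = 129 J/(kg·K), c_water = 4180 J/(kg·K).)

m ≈ 0.101 kg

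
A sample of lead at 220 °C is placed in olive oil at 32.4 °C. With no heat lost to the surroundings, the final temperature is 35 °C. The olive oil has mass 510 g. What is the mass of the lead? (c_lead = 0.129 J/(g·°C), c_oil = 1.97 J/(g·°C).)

m ≈ 109 g

Energy conservation, ΣQ = 0:
m·0.129·(35 − 220) + 510·1.97·(35 − 32.4) = 0
-23.87 m = -2612.2
m = -2612.2/-23.87 ≈ 109.5 g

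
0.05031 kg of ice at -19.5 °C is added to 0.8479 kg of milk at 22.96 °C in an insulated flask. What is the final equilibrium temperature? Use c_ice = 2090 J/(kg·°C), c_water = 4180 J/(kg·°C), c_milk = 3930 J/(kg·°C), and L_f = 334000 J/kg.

Energy conservation, ΣQ = 0:
ice -19.5→0 °C: 0.05031·2090·19.5 = 2050.4
  latent heat to melt: 0.05031·334000 = 16804
  meltwater 0→T: 0.05031·4180·T = 210.3 T
  milk cools: 0.8479·3930·(T − 22.96) = 3332.2(T − 22.96)
3542.5 T = 76508 − 18854 = 57654
T ≈ 16.27 °C. Since T > 0 °C, the all-ice-melts assumption holds.

T_f ≈ 16.3 °C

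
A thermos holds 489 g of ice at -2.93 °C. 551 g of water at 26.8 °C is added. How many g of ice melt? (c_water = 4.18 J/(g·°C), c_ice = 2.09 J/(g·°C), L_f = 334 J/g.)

m_melted ≈ 176 g

Cooling the water to 0 °C releases 551×4.18×26.8 = 61725 J.
Warming the ice to 0 °C takes 489×2.09×2.93 = 2994.5 J, leaving 58731 J for melting.
To melt every bit of ice: 489×334 = 163326 J.
58731 J < 163326 J, so only part of the ice melts and the system sits at 0 °C.
Mass melted = 58731/334 ≈ 175.8 g.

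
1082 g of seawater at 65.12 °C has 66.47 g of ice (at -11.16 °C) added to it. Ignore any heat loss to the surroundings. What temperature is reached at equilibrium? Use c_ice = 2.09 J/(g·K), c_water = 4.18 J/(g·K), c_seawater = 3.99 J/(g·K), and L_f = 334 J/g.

Net heat exchanged in the isolated system is zero:
warm ice to 0 °C: 66.47×2.09×(0 − (-11.16)) = 1550.4
  melt ice: 66.47×334 = 22201
  meltwater 0→T: 66.47×4.18×T = 277.84 T
  seawater: 4317.2(T − 65.12)
4595 T = 281135 − 23751 = 257383
T ≈ 56.01 °C — above 0 °C, consistent with complete melting.

T_f ≈ 56.0 °C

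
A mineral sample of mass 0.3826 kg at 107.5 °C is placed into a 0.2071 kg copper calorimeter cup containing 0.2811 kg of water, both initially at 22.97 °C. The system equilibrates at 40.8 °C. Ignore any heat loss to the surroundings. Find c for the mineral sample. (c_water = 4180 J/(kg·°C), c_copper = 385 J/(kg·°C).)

c ≈ 877 J/(kg·°C)

Setting the total heat transfer to zero:
0.3826·c·(40.8 − 107.5) + 0.2811·4180·(40.8 − 22.97) + 0.2071·385·(40.8 − 22.97) = 0
-25.52 c = -22372
c = -22372/-25.52 ≈ 876.7 J/(kg·°C)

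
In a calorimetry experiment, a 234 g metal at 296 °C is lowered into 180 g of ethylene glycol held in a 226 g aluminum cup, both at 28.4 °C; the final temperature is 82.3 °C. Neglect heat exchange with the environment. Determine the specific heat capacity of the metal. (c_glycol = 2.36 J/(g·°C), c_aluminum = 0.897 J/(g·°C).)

c ≈ 0.676 J/(g·°C)

Setting the total heat transfer to zero:
234·c·(82.3 − 296) + 180·2.36·(82.3 − 28.4) + 226·0.897·(82.3 − 28.4) = 0
-50006 c = -33823
c = -33823/-50006 ≈ 0.6764 J/(g·°C)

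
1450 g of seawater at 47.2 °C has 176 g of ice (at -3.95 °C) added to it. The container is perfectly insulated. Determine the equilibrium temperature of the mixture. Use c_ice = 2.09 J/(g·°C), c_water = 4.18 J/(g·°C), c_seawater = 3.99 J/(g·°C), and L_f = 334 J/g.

T_f ≈ 32.6 °C

Energy conservation, ΣQ = 0:
ice -3.95→0 °C: 176·2.09·3.95 = 1453; fusion: m_ice L_f = 176·334 = 58784; meltwater 0→T: 176·4.18·T = 735.68 T; seawater: 5785.5(T − 47.2)
6521.2 T = 273076 − 60237 = 212839
T ≈ 32.64 °C — above 0 °C, consistent with complete melting.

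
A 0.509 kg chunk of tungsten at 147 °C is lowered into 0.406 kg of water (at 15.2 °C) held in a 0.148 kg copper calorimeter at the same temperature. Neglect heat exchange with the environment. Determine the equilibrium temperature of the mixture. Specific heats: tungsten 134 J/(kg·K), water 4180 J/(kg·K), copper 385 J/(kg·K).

T_f ≈ 20.1 °C

Setting the total heat transfer to zero:
0.509×134×(T − 147) + 0.406×4180×(T − 15.2) + 0.148×385×(T − 15.2) = 0
68.21(T − 147) + 1697.1(T − 15.2) + 56.98(T − 15.2) = 0
1822.3 T = 36688
T = 36688 / 1822.3 = 20.1 °C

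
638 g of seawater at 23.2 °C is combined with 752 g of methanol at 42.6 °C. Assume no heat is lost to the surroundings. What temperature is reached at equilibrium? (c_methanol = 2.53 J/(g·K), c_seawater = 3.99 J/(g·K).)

Let T be the final temperature. ΣQ_i = 0:
752×2.53×(T − 42.6) + 638×3.99×(T − 23.2) = 0
(1902.6 + 2545.6) T = 1902.6×42.6 + 2545.6×23.2
T = 140107 / 4448.2 = 31.5 °C

T_f ≈ 31.5 °C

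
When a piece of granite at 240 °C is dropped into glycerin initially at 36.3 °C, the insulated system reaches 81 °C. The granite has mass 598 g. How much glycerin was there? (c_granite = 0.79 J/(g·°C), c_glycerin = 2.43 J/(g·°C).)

m ≈ 692 g

Setting the total heat transfer to zero:
598·0.79·(81 − 240) + m·2.43·(81 − 36.3) = 0
108.62 m = 75115
m = 75115/108.62 ≈ 691.5 g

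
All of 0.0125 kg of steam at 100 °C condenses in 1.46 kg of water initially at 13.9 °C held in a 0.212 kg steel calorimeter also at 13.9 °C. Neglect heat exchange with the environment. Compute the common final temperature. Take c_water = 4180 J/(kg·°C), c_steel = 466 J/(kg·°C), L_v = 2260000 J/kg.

T_f ≈ 19.1 °C

Energy balance with sensible and latent terms:
latent heat released on condensation: 0.0125×2260000 = 28250
  condensed water 100 °C→T: 52.25(T − 100)
  original water: 6102.8(T − 13.9)
  steel cup: 0.212×466×(T − 13.9) = 98.79(T − 13.9)
6253.8 T = 28250 + 5225 + 86202 = 119677
T ≈ 19.14 °C, under the boiling point, so the assumption holds.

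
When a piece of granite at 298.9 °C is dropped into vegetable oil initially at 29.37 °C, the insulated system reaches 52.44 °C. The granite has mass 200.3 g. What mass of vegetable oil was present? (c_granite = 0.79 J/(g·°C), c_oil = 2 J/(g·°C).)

|Q_granite| = |Q_oil|:
200.3·0.79·(298.9 − 52.44) = m·2·(52.44 − 29.37)
46.14 m = 38999  ⇒  m ≈ 845.2 g

m ≈ 845 g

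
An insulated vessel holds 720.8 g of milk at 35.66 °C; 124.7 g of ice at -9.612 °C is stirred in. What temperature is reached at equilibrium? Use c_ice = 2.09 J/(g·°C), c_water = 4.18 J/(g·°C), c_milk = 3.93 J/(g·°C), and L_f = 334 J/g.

T_f ≈ 17.0 °C

Net heat exchanged in the isolated system is zero:
warm ice to 0 °C: 124.7·2.09·(0 − (-9.612)) = 2505.1; latent heat to melt: 124.7·334 = 41650; warm the meltwater: 521.25 T; milk cools: 720.8·3.93·(T − 35.66) = 2832.7(T − 35.66)
3354 T = 101016 − 44155 = 56861
T ≈ 16.95 °C. Since T > 0 °C, the all-ice-melts assumption holds.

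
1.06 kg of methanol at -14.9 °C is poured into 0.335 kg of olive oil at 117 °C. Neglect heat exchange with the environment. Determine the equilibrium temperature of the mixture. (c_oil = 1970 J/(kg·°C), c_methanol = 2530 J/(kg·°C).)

T_f ≈ 11.1 °C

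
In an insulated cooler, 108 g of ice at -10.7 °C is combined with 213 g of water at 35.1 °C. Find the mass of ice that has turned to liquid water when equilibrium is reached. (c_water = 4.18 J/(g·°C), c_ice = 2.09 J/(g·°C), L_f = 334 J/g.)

m_melted ≈ 86.3 g

Cooling the water to 0 °C releases 213×4.18×35.1 = 31251 J.
Of that, 108×2.09×10.7 = 2415.2 J goes to bring the ice to 0 °C, leaving 28836 J.
To melt every bit of ice: 108×334 = 36072 J.
That's not enough to melt it all — equilibrium is at 0 °C with ice remaining.
m_melted×334 = 28836  ⇒  m_melted ≈ 86.33 g.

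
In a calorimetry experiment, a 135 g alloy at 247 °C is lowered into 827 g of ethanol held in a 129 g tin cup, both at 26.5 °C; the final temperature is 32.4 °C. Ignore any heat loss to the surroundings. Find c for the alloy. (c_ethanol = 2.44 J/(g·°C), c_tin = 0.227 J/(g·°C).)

c ≈ 0.417 J/(g·°C)

Net heat exchanged in the isolated system is zero:
135×c×(32.4 − 247) + 827×2.44×(32.4 − 26.5) + 129×0.227×(32.4 − 26.5) = 0
-28971 c = -12078
c = -12078/-28971 ≈ 0.4169 J/(g·°C)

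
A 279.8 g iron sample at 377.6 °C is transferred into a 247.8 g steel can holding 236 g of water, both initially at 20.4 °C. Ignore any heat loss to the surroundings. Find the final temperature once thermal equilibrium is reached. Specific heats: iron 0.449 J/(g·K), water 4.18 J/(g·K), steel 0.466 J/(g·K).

T_f ≈ 57.0 °C

Net heat exchanged in the isolated system is zero:
279.8·0.449·(T − 377.6) + 236·4.18·(T − 20.4) + 247.8·0.466·(T − 20.4) = 0
(125.63 + 986.48 + 115.47) T = 125.63·377.6 + 986.48·20.4 + 115.47·20.4
T = 69918 / 1227.6 = 57 °C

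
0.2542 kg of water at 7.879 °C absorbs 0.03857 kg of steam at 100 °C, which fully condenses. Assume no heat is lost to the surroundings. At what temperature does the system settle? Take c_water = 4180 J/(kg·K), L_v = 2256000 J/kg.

Energy balance with sensible and latent terms:
latent heat released on condensation: 0.03857×2256000 = 87014; condensate cools 100→T: 0.03857×4180×(T − 100) = 161.22(T − 100); original water: 1062.6(T − 7.879)
1223.8 T = 87014 + 16122 + 8371.9 = 111508
T ≈ 91.12 °C (< 100 °C, so full condensation is consistent).

T_f ≈ 91.1 °C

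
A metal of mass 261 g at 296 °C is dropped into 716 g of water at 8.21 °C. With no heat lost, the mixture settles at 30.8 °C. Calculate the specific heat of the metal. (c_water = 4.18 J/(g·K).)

c ≈ 0.977 J/(g·K)

Net heat exchanged in the isolated system is zero:
261×c×(30.8 − 296) + 716×4.18×(30.8 − 8.21) = 0
-69217 c = -67609
c = -67609/-69217 ≈ 0.9768 J/(g·K)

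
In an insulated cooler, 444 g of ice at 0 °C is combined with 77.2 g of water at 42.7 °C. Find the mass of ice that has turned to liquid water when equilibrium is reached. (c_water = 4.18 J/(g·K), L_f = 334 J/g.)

m_melted ≈ 41.3 g

Heat available from the water dropping to 0 °C: 77.2·4.18·42.7 = 13779 J.
To melt every bit of ice: 444·334 = 148296 J.
That's not enough to melt it all — equilibrium is at 0 °C with ice remaining.
m_melted·334 = 13779  ⇒  m_melted ≈ 41.25 g.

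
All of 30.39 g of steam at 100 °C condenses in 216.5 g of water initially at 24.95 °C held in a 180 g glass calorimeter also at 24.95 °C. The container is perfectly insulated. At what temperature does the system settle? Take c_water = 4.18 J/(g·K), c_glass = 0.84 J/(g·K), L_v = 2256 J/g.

Setting the total heat transfer to zero:
steam→water at 100 °C releases m L_v = 30.39·2256 = 68560; condensed water 100 °C→T: 127.03(T − 100); original water: 904.97(T − 24.95); glass cup: 180·0.84·(T − 24.95) = 151.2(T − 24.95)
1183.2 T = 68560 + 12703 + 26351 = 107614
T ≈ 90.95 °C (< 100 °C, so full condensation is consistent).

T_f ≈ 91.0 °C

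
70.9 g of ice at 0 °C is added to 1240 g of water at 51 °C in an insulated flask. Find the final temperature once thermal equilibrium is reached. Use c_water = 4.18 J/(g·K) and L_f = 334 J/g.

T_f ≈ 43.9 °C

Net heat exchanged in the isolated system is zero:
melt ice: 70.9·334 = 23681
  warm the meltwater: 296.36 T
  water cools: 1240·4.18·(T − 51) = 5183.2(T − 51)
5479.6 T = 264343 − 23681 = 240663
T ≈ 43.92 °C — above 0 °C, consistent with complete melting.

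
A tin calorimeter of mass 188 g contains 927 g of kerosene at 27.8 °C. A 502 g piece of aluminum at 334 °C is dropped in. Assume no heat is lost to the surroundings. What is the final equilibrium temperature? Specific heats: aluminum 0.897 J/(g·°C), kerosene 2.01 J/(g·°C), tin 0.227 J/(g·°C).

Setting the total heat transfer to zero:
502×0.897×(T − 334) + 927×2.01×(T − 27.8) + 188×0.227×(T − 27.8) = 0
450.29(T − 334) + 1863.3(T − 27.8) + 42.68(T − 27.8) = 0
2356.2 T = 203383
T ≈ 86.32 °C

T_f ≈ 86.3 °C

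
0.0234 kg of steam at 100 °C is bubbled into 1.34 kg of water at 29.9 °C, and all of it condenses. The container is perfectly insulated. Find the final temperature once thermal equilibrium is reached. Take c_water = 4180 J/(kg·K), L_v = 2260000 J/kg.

T_f ≈ 40.4 °C

Net heat exchanged in the isolated system is zero:
steam→water at 100 °C releases m L_v = 0.0234×2260000 = 52884; condensed water 100 °C→T: 97.81(T − 100); water warms: 1.34×4180×(T − 29.9) = 5601.2(T − 29.9)
5699 T = 52884 + 9781.2 + 167476 = 230141
T ≈ 40.38 °C, under the boiling point, so the assumption holds.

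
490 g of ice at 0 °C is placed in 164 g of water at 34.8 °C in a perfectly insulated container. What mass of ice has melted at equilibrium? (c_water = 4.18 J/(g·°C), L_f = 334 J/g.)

m_melted ≈ 71.4 g

Heat available from the water dropping to 0 °C: 164·4.18·34.8 = 23856 J.
Melting all 490 g of ice would need 490·334 = 163660 J.
23856 J < 163660 J, so only part of the ice melts and the system sits at 0 °C.
m_melted·334 = 23856  ⇒  m_melted ≈ 71.43 g.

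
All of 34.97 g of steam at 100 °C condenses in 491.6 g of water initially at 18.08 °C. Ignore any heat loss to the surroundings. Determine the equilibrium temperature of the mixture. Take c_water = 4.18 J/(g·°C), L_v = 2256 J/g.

Net heat exchanged in the isolated system is zero:
latent heat released on condensation: 34.97×2256 = 78892
  condensate cools 100→T: 34.97×4.18×(T − 100) = 146.17(T − 100)
  original water: 2054.9(T − 18.08)
2201.1 T = 78892 + 14617 + 37152 = 130662
T ≈ 59.36 °C, under the boiling point, so the assumption holds.

T_f ≈ 59.4 °C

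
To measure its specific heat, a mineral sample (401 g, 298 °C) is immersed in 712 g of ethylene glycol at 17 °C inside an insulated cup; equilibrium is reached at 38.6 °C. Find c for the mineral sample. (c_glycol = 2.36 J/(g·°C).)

c ≈ 0.349 J/(g·°C)

Conservation of energy gives ΣQ = 0:
401·c·(38.6 − 298) + 712·2.36·(38.6 − 17) = 0
-104019 c = -36295
c = -36295/-104019 ≈ 0.3489 J/(g·°C)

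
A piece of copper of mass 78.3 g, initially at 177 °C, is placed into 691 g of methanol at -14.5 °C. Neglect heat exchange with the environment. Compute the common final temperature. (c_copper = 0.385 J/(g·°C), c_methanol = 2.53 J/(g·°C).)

T_f ≈ -11.3 °C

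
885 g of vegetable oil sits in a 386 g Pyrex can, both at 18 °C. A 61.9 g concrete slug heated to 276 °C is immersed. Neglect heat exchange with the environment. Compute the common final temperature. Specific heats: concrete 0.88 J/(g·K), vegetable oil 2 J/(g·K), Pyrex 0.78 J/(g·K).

Net heat exchanged in the isolated system is zero:
61.9*0.88*(T − 276) + 885*2*(T − 18) + 386*0.78*(T − 18) = 0
(54.47 + 1770 + 301.08) T = 54.47*276 + 1770*18 + 301.08*18
T = 52314/2125.6 ≈ 24.61 °C

T_f ≈ 24.6 °C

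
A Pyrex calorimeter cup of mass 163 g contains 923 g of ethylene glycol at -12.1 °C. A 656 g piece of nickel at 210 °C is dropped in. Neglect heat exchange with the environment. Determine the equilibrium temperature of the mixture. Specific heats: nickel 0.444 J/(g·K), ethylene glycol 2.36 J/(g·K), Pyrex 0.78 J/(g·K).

Taking heat into each body as positive, Σ m c ΔT = 0:
656×0.444×(T − 210) + 923×2.36×(T − (-12.1)) + 163×0.78×(T − (-12.1)) = 0
291.26(T − 210) + 2178.3(T − (-12.1)) + 127.14(T − (-12.1)) = 0
(291.26 + 2178.3 + 127.14) T = 291.26×210 + 2178.3×(-12.1) + 127.14×(-12.1)
T = 33270/2596.7 ≈ 12.81 °C

T_f ≈ 12.8 °C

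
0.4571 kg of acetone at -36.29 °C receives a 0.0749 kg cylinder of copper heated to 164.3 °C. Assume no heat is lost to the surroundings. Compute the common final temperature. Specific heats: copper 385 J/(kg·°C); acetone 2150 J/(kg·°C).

T_f ≈ -30.6 °C

Net heat exchanged in the isolated system is zero:
0.0749×385×(T − 164.3) + 0.4571×2150×(T − (-36.29)) = 0
28.84(T − 164.3) + 982.76(T − (-36.29)) = 0
1011.6 T = -30927
T = -30927 / 1011.6 = -30.6 °C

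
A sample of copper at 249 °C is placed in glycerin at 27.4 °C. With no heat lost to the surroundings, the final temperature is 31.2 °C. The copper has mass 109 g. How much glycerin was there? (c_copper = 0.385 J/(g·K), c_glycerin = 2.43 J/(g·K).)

|Q_copper| = |Q_glycerin|:
109·0.385·(249 − 31.2) = m·2.43·(31.2 − 27.4)
9.234 m = 9140  ⇒  m ≈ 989.8 g

m ≈ 990 g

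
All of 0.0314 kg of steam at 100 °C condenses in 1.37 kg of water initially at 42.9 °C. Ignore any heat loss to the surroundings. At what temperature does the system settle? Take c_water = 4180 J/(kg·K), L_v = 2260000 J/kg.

T_f ≈ 56.3 °C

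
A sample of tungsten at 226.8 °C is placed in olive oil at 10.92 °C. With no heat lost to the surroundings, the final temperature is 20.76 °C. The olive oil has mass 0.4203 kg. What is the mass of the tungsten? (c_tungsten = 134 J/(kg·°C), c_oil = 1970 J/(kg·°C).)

m ≈ 0.295 kg

Conservation of energy gives ΣQ = 0:
m×134×(20.76 − 226.8) + 0.4203×1970×(20.76 − 10.92) = 0
-27609 m = -8147.4
m = -8147.4/-27609 ≈ 0.2951 kg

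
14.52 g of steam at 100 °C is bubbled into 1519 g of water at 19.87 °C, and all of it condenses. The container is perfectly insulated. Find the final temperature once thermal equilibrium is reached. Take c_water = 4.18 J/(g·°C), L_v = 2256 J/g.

T_f ≈ 25.7 °C

Sum of m c ΔT and latent-heat terms is zero:
steam→water at 100 °C releases m L_v = 14.52·2256 = 32757; condensed water 100 °C→T: 60.69(T − 100); original water: 6349.4(T − 19.87)
6410.1 T = 32757 + 6069.4 + 126163 = 164989
T ≈ 25.74 °C, under the boiling point, so the assumption holds.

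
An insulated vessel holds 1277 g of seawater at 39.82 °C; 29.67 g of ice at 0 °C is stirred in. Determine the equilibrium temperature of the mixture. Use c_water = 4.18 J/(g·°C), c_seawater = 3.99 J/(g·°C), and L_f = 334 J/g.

T_f ≈ 37.0 °C

Setting the total heat transfer to zero:
fusion: m_ice L_f = 29.67·334 = 9909.8
  warm the meltwater: 124.02 T
  seawater cools: 1277·3.99·(T − 39.82) = 5095.2(T − 39.82)
5219.3 T = 202892 − 9909.8 = 192982
T ≈ 36.98 °C — above 0 °C, consistent with complete melting.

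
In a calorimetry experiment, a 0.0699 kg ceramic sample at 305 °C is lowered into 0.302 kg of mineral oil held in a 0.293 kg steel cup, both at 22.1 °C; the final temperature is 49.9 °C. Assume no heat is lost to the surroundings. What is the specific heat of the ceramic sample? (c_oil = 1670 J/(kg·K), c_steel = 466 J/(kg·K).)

Let T be the final temperature. ΣQ_i = 0:
0.0699×c×(49.9 − 305) + 0.302×1670×(49.9 − 22.1) + 0.293×466×(49.9 − 22.1) = 0
-17.83 c = -17816
c = -17816/-17.83 ≈ 999.2 J/(kg·K)

c ≈ 999 J/(kg·K)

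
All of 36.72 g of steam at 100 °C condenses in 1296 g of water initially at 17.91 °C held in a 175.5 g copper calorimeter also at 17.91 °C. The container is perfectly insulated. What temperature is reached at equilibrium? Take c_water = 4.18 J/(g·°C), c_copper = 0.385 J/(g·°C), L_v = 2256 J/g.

T_f ≈ 34.8 °C

Energy conservation, ΣQ = 0:
steam→water at 100 °C releases m L_v = 36.72×2256 = 82840
  condensate cools 100→T: 36.72×4.18×(T − 100) = 153.49(T − 100)
  water warms: 1296×4.18×(T − 17.91) = 5417.3(T − 17.91)
  cup: 67.57(T − 17.91)
5638.3 T = 82840 + 15349 + 98234 = 196423
T ≈ 34.84 °C — below 100 °C, confirming all the steam condensed.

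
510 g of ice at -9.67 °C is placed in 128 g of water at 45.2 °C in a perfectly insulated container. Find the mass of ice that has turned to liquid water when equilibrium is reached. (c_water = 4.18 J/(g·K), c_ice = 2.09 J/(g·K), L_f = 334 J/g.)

m_melted ≈ 41.5 g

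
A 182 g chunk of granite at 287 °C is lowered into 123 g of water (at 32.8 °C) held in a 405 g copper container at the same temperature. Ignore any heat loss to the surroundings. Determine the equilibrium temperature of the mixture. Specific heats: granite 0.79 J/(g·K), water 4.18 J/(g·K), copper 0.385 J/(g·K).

Let T be the final temperature. ΣQ_i = 0:
182*0.79*(T − 287) + 123*4.18*(T − 32.8) + 405*0.385*(T − 32.8) = 0
143.78(T − 287) + 514.14(T − 32.8) + 155.93(T − 32.8) = 0
813.85 T = 63243
T ≈ 77.71 °C

T_f ≈ 77.7 °C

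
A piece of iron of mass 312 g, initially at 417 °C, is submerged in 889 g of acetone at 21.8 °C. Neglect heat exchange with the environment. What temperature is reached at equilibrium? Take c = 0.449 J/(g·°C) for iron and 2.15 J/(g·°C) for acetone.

T_f ≈ 48.8 °C

Heat lost by the iron equals heat gained by the acetone:
312*0.449*(417 − T) = 889*2.15*(T − 21.8)
140.09(417 − T) = 1911.3(T − 21.8)
2051.4 T = 100084  ⇒  T ≈ 48.79 °C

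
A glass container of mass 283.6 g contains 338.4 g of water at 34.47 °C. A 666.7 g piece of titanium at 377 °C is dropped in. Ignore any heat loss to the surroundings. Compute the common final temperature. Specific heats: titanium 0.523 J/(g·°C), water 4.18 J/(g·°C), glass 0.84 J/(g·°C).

T_f ≈ 94.1 °C

Heat gained plus heat lost sum to zero:
666.7·0.523·(T − 377) + 338.4·4.18·(T − 34.47) + 283.6·0.84·(T − 34.47) = 0
348.68(T − 377) + 1414.5(T − 34.47) + 238.22(T − 34.47) = 0
2001.4 T = 188424
T ≈ 94.15 °C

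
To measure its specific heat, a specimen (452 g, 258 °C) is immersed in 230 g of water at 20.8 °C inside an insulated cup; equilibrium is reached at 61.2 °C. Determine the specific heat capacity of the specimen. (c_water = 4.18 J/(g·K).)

c ≈ 0.437 J/(g·K)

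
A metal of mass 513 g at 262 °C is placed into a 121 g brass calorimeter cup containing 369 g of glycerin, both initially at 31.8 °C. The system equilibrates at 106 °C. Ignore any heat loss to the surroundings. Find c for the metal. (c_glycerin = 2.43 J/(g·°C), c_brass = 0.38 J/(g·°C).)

c ≈ 0.874 J/(g·°C)

Heat gained plus heat lost sum to zero:
513·c·(106 − 262) + 369·2.43·(106 − 31.8) + 121·0.38·(106 − 31.8) = 0
-80028 c = -69945
c = -69945/-80028 ≈ 0.874 J/(g·°C)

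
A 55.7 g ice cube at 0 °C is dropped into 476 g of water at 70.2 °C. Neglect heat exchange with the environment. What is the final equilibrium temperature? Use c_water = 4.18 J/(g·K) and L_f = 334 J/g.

T_f ≈ 54.5 °C

Conservation of energy gives ΣQ = 0:
melt ice: 55.7×334 = 18604
  warm the meltwater: 232.83 T
  water cools: 476×4.18×(T − 70.2) = 1989.7(T − 70.2)
2222.5 T = 139676 − 18604 = 121072
T ≈ 54.48 °C. Since T > 0 °C, the all-ice-melts assumption holds.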